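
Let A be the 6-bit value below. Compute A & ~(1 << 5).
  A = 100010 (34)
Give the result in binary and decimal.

Mask = ~(1 << 5) = 011111
Bit 5 of A is 1, so AND-ing with the mask clears it to 0.
  100010
& 011111
--------
  000010

Answer: 000010 (2)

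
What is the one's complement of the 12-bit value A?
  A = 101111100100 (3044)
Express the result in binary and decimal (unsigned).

Flip each bit (0->1, 1->0):
  101111100100
  010000011011

Answer: 010000011011 (1051)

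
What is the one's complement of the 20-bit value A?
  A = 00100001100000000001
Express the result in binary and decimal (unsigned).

Flip each bit (0->1, 1->0):
  00100001100000000001
  11011110011111111110

Answer: 11011110011111111110 (911358)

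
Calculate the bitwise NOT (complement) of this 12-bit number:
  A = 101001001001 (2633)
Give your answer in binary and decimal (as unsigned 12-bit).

Flip each bit (0->1, 1->0):
  101001001001
  010110110110

Answer: 010110110110 (1462)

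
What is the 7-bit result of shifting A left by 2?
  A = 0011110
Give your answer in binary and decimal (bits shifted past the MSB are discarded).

Shift left by 2: drop the top 2 bit(s), append 2 zero(s) on the right.
  0011110  ->  discard [00], keep [11110], append 00
= 1111000

Answer: 1111000 (120)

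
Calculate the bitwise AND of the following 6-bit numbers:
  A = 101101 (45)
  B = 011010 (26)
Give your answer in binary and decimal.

Apply & to each column (1 only where both bits are 1):
  101101
& 011010
--------
  001000

Answer: 001000 (8)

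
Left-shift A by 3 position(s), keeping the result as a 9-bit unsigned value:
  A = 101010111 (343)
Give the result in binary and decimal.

Shift left by 3: drop the top 3 bit(s), append 3 zero(s) on the right.
  101010111  ->  discard [101], keep [010111], append 000
= 010111000

Answer: 010111000 (184)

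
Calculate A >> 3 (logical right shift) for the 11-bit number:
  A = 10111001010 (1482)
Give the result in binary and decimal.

Logical shift right by 3: drop the bottom 3 bit(s), prepend 3 zero(s) on the left.
  10111001010  ->  keep [10111001], discard [010], prepend 000
= 00010111001

Answer: 00010111001 (185)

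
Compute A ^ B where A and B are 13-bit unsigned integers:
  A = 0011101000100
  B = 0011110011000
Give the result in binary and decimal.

Apply ^ to each column (1 where bits differ):
  0011101000100
^ 0011110011000
---------------
  0000011011100

Answer: 0000011011100 (220)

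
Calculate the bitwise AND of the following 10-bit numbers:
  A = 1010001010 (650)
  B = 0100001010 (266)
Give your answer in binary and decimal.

Apply & to each column (1 only where both bits are 1):
  1010001010
& 0100001010
------------
  0000001010

Answer: 0000001010 (10)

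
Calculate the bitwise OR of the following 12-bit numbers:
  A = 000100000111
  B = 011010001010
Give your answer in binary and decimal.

Apply | to each column (1 where either bit is 1):
  000100000111
| 011010001010
--------------
  011110001111

Answer: 011110001111 (1935)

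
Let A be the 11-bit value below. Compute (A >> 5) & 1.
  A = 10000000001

Bit 5 is the 6th from the right.
  10000000001
       ^
That bit is 0.

Answer: 0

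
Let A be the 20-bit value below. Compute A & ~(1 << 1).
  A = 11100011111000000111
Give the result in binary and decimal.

Mask = ~(1 << 1) = 11111111111111111101
Bit 1 of A is 1, so AND-ing with the mask clears it to 0.
  11100011111000000111
& 11111111111111111101
----------------------
  11100011111000000101

Answer: 11100011111000000101 (933381)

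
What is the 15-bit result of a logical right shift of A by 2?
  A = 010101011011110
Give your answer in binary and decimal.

Logical shift right by 2: drop the bottom 2 bit(s), prepend 2 zero(s) on the left.
  010101011011110  ->  keep [0101010110111], discard [10], prepend 00
= 000101010110111

Answer: 000101010110111 (2743)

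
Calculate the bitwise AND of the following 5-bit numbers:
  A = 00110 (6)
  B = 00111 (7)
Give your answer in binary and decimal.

Apply & to each column (1 only where both bits are 1):
  00110
& 00111
-------
  00110

Answer: 00110 (6)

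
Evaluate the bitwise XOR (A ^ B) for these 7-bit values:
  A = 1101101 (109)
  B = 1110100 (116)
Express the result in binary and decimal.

Apply ^ to each column (1 where bits differ):
  1101101
^ 1110100
---------
  0011001

Answer: 0011001 (25)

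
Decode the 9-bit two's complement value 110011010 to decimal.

MSB is 1, so the value is negative. Find the magnitude:
1. Invert bits:  001100101
2. Add 1:        001100110  = 102
3. Apply sign:   -102

Answer: -102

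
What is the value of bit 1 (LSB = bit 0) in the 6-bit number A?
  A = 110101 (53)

Bit 1 is the 2nd from the right.
  110101
      ^
That bit is 0.

Answer: 0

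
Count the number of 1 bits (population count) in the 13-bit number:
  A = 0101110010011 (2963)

0101110010011
1-bits at positions (from bit 0 = LSB): 0, 1, 4, 7, 8, 9, 11
Count = 7

Answer: 7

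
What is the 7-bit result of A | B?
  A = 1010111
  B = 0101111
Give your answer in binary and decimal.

Apply | to each column (1 where either bit is 1):
  1010111
| 0101111
---------
  1111111

Answer: 1111111 (127)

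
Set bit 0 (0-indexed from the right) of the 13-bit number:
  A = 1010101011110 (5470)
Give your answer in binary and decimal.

Mask = 1 << 0 = 0000000000001
Bit 0 of A is 0, so OR-ing with the mask flips it to 1.
  1010101011110
| 0000000000001
---------------
  1010101011111

Answer: 1010101011111 (5471)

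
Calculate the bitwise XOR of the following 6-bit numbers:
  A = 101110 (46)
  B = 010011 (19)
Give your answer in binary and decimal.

Apply ^ to each column (1 where bits differ):
  101110
^ 010011
--------
  111101

Answer: 111101 (61)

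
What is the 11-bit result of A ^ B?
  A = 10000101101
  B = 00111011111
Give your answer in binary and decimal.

Apply ^ to each column (1 where bits differ):
  10000101101
^ 00111011111
-------------
  10111110010

Answer: 10111110010 (1522)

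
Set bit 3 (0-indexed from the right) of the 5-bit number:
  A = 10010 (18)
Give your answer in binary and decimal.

Mask = 1 << 3 = 01000
Bit 3 of A is 0, so OR-ing with the mask flips it to 1.
  10010
| 01000
-------
  11010

Answer: 11010 (26)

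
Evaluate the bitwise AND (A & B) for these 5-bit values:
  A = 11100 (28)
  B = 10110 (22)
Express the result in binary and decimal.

Apply & to each column (1 only where both bits are 1):
  11100
& 10110
-------
  10100

Answer: 10100 (20)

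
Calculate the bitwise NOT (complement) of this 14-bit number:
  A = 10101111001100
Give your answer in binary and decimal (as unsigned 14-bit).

Flip each bit (0->1, 1->0):
  10101111001100
  01010000110011

Answer: 01010000110011 (5171)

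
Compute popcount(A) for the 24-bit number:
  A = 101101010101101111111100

101101010101101111111100
1-bits at positions (from bit 0 = LSB): 2, 3, 4, 5, 6, 7, 8, 9, 11, 12, 14, 16, 18, 20, 21, 23
Count = 16

Answer: 16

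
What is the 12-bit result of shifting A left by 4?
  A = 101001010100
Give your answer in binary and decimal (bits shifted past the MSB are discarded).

Shift left by 4: drop the top 4 bit(s), append 4 zero(s) on the right.
  101001010100  ->  discard [1010], keep [01010100], append 0000
= 010101000000

Answer: 010101000000 (1344)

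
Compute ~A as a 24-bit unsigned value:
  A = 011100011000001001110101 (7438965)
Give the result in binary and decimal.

Flip each bit (0->1, 1->0):
  011100011000001001110101
  100011100111110110001010

Answer: 100011100111110110001010 (9338250)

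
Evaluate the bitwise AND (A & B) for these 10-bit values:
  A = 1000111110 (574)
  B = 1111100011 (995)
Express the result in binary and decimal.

Apply & to each column (1 only where both bits are 1):
  1000111110
& 1111100011
------------
  1000100010

Answer: 1000100010 (546)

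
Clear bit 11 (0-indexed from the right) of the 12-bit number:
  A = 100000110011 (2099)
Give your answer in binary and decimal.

Mask = ~(1 << 11) = 011111111111
Bit 11 of A is 1, so AND-ing with the mask clears it to 0.
  100000110011
& 011111111111
--------------
  000000110011

Answer: 000000110011 (51)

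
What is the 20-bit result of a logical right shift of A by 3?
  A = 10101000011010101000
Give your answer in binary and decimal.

Logical shift right by 3: drop the bottom 3 bit(s), prepend 3 zero(s) on the left.
  10101000011010101000  ->  keep [10101000011010101], discard [000], prepend 000
= 00010101000011010101

Answer: 00010101000011010101 (86229)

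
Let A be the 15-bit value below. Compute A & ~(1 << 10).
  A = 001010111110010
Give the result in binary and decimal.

Mask = ~(1 << 10) = 111101111111111
Bit 10 of A is 1, so AND-ing with the mask clears it to 0.
  001010111110010
& 111101111111111
-----------------
  001000111110010

Answer: 001000111110010 (4594)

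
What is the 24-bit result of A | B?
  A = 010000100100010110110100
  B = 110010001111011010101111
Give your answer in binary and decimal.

Apply | to each column (1 where either bit is 1):
  010000100100010110110100
| 110010001111011010101111
--------------------------
  110010101111011110111111

Answer: 110010101111011110111111 (13301695)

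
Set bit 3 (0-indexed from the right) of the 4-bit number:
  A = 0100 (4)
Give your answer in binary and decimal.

Mask = 1 << 3 = 1000
Bit 3 of A is 0, so OR-ing with the mask flips it to 1.
  0100
| 1000
------
  1100

Answer: 1100 (12)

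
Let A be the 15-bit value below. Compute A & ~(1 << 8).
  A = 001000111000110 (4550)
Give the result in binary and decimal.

Mask = ~(1 << 8) = 111111011111111
Bit 8 of A is 1, so AND-ing with the mask clears it to 0.
  001000111000110
& 111111011111111
-----------------
  001000011000110

Answer: 001000011000110 (4294)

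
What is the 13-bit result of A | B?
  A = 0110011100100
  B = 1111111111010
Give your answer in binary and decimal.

Apply | to each column (1 where either bit is 1):
  0110011100100
| 1111111111010
---------------
  1111111111110

Answer: 1111111111110 (8190)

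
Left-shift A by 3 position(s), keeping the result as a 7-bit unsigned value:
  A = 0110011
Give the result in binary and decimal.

Shift left by 3: drop the top 3 bit(s), append 3 zero(s) on the right.
  0110011  ->  discard [011], keep [0011], append 000
= 0011000

Answer: 0011000 (24)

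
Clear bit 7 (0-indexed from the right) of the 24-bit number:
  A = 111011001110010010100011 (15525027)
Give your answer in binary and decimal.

Mask = ~(1 << 7) = 111111111111111101111111
Bit 7 of A is 1, so AND-ing with the mask clears it to 0.
  111011001110010010100011
& 111111111111111101111111
--------------------------
  111011001110010000100011

Answer: 111011001110010000100011 (15524899)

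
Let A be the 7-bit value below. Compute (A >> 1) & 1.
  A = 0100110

Bit 1 is the 2nd from the right.
  0100110
       ^
That bit is 1.

Answer: 1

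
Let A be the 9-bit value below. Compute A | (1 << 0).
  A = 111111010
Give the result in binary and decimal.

Mask = 1 << 0 = 000000001
Bit 0 of A is 0, so OR-ing with the mask flips it to 1.
  111111010
| 000000001
-----------
  111111011

Answer: 111111011 (507)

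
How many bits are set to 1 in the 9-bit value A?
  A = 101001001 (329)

101001001
1-bits at positions (from bit 0 = LSB): 0, 3, 6, 8
Count = 4

Answer: 4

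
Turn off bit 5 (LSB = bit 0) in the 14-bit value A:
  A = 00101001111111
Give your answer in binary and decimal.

Mask = ~(1 << 5) = 11111111011111
Bit 5 of A is 1, so AND-ing with the mask clears it to 0.
  00101001111111
& 11111111011111
----------------
  00101001011111

Answer: 00101001011111 (2655)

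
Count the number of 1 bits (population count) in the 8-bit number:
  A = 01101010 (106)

01101010
1-bits at positions (from bit 0 = LSB): 1, 3, 5, 6
Count = 4

Answer: 4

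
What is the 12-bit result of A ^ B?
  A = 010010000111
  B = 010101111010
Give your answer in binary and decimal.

Apply ^ to each column (1 where bits differ):
  010010000111
^ 010101111010
--------------
  000111111101

Answer: 000111111101 (509)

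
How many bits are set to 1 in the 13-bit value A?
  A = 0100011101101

0100011101101
1-bits at positions (from bit 0 = LSB): 0, 2, 3, 5, 6, 7, 11
Count = 7

Answer: 7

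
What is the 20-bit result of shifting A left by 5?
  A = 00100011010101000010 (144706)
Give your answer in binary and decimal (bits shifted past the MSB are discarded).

Shift left by 5: drop the top 5 bit(s), append 5 zero(s) on the right.
  00100011010101000010  ->  discard [00100], keep [011010101000010], append 00000
= 01101010100001000000

Answer: 01101010100001000000 (436288)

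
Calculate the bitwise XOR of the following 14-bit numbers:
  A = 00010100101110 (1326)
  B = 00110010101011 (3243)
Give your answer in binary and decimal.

Apply ^ to each column (1 where bits differ):
  00010100101110
^ 00110010101011
----------------
  00100110000101

Answer: 00100110000101 (2437)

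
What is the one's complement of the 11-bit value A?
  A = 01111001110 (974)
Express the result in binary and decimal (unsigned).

Flip each bit (0->1, 1->0):
  01111001110
  10000110001

Answer: 10000110001 (1073)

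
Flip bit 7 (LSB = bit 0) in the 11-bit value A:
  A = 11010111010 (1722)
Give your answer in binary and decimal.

Mask = 1 << 7 = 00010000000
Bit 7 of A is 1; XOR with the mask flips it to 0.
  11010111010
^ 00010000000
-------------
  11000111010

Answer: 11000111010 (1594)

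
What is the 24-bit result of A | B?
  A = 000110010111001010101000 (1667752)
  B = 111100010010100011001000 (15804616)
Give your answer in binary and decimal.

Apply | to each column (1 where either bit is 1):
  000110010111001010101000
| 111100010010100011001000
--------------------------
  111110010111101011101000

Answer: 111110010111101011101000 (16349928)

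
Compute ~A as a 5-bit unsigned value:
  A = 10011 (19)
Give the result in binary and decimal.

Flip each bit (0->1, 1->0):
  10011
  01100

Answer: 01100 (12)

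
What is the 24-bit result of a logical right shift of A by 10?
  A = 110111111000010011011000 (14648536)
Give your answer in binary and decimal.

Logical shift right by 10: drop the bottom 10 bit(s), prepend 10 zero(s) on the left.
  110111111000010011011000  ->  keep [11011111100001], discard [0011011000], prepend 0000000000
= 000000000011011111100001

Answer: 000000000011011111100001 (14305)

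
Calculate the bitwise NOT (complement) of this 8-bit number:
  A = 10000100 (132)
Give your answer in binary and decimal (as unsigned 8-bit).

Flip each bit (0->1, 1->0):
  10000100
  01111011

Answer: 01111011 (123)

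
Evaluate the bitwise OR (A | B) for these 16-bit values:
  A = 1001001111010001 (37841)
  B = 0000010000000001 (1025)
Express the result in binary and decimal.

Apply | to each column (1 where either bit is 1):
  1001001111010001
| 0000010000000001
------------------
  1001011111010001

Answer: 1001011111010001 (38865)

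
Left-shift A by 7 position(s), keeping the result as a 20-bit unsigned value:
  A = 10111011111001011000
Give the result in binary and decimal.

Shift left by 7: drop the top 7 bit(s), append 7 zero(s) on the right.
  10111011111001011000  ->  discard [1011101], keep [1111001011000], append 0000000
= 11110010110000000000

Answer: 11110010110000000000 (994304)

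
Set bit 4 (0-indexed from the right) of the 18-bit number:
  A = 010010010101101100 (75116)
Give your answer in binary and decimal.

Mask = 1 << 4 = 000000000000010000
Bit 4 of A is 0, so OR-ing with the mask flips it to 1.
  010010010101101100
| 000000000000010000
--------------------
  010010010101111100

Answer: 010010010101111100 (75132)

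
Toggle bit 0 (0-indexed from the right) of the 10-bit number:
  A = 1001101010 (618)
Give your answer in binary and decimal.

Mask = 1 << 0 = 0000000001
Bit 0 of A is 0; XOR with the mask flips it to 1.
  1001101010
^ 0000000001
------------
  1001101011

Answer: 1001101011 (619)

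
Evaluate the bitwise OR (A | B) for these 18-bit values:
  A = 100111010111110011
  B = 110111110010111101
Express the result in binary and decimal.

Apply | to each column (1 where either bit is 1):
  100111010111110011
| 110111110010111101
--------------------
  110111110111111111

Answer: 110111110111111111 (228863)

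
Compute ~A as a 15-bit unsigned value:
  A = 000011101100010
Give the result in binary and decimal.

Flip each bit (0->1, 1->0):
  000011101100010
  111100010011101

Answer: 111100010011101 (30877)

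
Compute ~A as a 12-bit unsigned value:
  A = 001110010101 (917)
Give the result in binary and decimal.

Flip each bit (0->1, 1->0):
  001110010101
  110001101010

Answer: 110001101010 (3178)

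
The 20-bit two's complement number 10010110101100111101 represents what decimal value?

MSB is 1, so the value is negative. Find the magnitude:
1. Invert bits:  01101001010011000010
2. Add 1:        01101001010011000011  = 431299
3. Apply sign:   -431299

Answer: -431299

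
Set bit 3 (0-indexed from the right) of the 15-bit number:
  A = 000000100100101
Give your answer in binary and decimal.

Mask = 1 << 3 = 000000000001000
Bit 3 of A is 0, so OR-ing with the mask flips it to 1.
  000000100100101
| 000000000001000
-----------------
  000000100101101

Answer: 000000100101101 (301)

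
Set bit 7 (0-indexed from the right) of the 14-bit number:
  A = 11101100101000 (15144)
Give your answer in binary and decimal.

Mask = 1 << 7 = 00000010000000
Bit 7 of A is 0, so OR-ing with the mask flips it to 1.
  11101100101000
| 00000010000000
----------------
  11101110101000

Answer: 11101110101000 (15272)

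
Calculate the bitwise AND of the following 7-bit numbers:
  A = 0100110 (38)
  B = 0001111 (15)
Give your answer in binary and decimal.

Apply & to each column (1 only where both bits are 1):
  0100110
& 0001111
---------
  0000110

Answer: 0000110 (6)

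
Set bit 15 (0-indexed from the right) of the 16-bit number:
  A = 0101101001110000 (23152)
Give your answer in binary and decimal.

Mask = 1 << 15 = 1000000000000000
Bit 15 of A is 0, so OR-ing with the mask flips it to 1.
  0101101001110000
| 1000000000000000
------------------
  1101101001110000

Answer: 1101101001110000 (55920)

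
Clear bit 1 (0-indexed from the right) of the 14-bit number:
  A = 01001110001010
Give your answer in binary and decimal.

Mask = ~(1 << 1) = 11111111111101
Bit 1 of A is 1, so AND-ing with the mask clears it to 0.
  01001110001010
& 11111111111101
----------------
  01001110001000

Answer: 01001110001000 (5000)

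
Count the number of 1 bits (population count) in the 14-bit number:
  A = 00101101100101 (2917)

00101101100101
1-bits at positions (from bit 0 = LSB): 0, 2, 5, 6, 8, 9, 11
Count = 7

Answer: 7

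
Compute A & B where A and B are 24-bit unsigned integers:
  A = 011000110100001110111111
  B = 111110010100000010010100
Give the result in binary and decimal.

Apply & to each column (1 only where both bits are 1):
  011000110100001110111111
& 111110010100000010010100
--------------------------
  011000010100000010010100

Answer: 011000010100000010010100 (6373524)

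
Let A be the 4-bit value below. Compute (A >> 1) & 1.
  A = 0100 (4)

Bit 1 is the 2nd from the right.
  0100
    ^
That bit is 0.

Answer: 0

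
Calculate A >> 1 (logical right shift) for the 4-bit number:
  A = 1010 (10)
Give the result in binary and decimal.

Logical shift right by 1: drop the bottom 1 bit(s), prepend 1 zero(s) on the left.
  1010  ->  keep [101], discard [0], prepend 0
= 0101

Answer: 0101 (5)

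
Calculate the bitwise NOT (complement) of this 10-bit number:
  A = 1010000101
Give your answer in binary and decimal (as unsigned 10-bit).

Flip each bit (0->1, 1->0):
  1010000101
  0101111010

Answer: 0101111010 (378)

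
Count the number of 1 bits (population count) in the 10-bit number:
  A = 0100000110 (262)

0100000110
1-bits at positions (from bit 0 = LSB): 1, 2, 8
Count = 3

Answer: 3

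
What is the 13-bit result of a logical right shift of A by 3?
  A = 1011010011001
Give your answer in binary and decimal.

Logical shift right by 3: drop the bottom 3 bit(s), prepend 3 zero(s) on the left.
  1011010011001  ->  keep [1011010011], discard [001], prepend 000
= 0001011010011

Answer: 0001011010011 (723)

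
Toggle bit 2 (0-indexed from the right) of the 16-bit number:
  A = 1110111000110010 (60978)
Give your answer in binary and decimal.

Mask = 1 << 2 = 0000000000000100
Bit 2 of A is 0; XOR with the mask flips it to 1.
  1110111000110010
^ 0000000000000100
------------------
  1110111000110110

Answer: 1110111000110110 (60982)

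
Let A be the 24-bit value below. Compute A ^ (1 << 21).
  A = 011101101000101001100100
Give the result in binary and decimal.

Mask = 1 << 21 = 001000000000000000000000
Bit 21 of A is 1; XOR with the mask flips it to 0.
  011101101000101001100100
^ 001000000000000000000000
--------------------------
  010101101000101001100100

Answer: 010101101000101001100100 (5671524)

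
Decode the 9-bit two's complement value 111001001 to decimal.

MSB is 1, so the value is negative. Find the magnitude:
1. Invert bits:  000110110
2. Add 1:        000110111  = 55
3. Apply sign:   -55

Answer: -55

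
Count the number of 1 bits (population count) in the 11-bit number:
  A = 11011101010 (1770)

11011101010
1-bits at positions (from bit 0 = LSB): 1, 3, 5, 6, 7, 9, 10
Count = 7

Answer: 7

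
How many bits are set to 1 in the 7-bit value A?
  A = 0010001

0010001
1-bits at positions (from bit 0 = LSB): 0, 4
Count = 2

Answer: 2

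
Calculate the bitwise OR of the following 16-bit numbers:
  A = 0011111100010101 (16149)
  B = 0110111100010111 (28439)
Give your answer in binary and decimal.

Apply | to each column (1 where either bit is 1):
  0011111100010101
| 0110111100010111
------------------
  0111111100010111

Answer: 0111111100010111 (32535)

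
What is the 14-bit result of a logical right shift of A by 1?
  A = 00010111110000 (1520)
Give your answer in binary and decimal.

Logical shift right by 1: drop the bottom 1 bit(s), prepend 1 zero(s) on the left.
  00010111110000  ->  keep [0001011111000], discard [0], prepend 0
= 00001011111000

Answer: 00001011111000 (760)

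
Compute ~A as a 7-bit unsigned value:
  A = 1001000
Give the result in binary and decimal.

Flip each bit (0->1, 1->0):
  1001000
  0110111

Answer: 0110111 (55)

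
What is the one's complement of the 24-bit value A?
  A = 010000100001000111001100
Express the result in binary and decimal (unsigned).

Flip each bit (0->1, 1->0):
  010000100001000111001100
  101111011110111000110011

Answer: 101111011110111000110011 (12447283)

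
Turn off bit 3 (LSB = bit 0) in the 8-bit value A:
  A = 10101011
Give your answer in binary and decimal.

Mask = ~(1 << 3) = 11110111
Bit 3 of A is 1, so AND-ing with the mask clears it to 0.
  10101011
& 11110111
----------
  10100011

Answer: 10100011 (163)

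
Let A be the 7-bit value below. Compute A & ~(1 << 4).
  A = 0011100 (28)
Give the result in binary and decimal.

Mask = ~(1 << 4) = 1101111
Bit 4 of A is 1, so AND-ing with the mask clears it to 0.
  0011100
& 1101111
---------
  0001100

Answer: 0001100 (12)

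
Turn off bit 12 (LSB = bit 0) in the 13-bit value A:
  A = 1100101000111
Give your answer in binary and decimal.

Mask = ~(1 << 12) = 0111111111111
Bit 12 of A is 1, so AND-ing with the mask clears it to 0.
  1100101000111
& 0111111111111
---------------
  0100101000111

Answer: 0100101000111 (2375)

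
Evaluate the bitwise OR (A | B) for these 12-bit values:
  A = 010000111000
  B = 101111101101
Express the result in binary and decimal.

Apply | to each column (1 where either bit is 1):
  010000111000
| 101111101101
--------------
  111111111101

Answer: 111111111101 (4093)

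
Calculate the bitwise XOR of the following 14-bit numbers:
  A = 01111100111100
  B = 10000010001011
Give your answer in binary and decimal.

Apply ^ to each column (1 where bits differ):
  01111100111100
^ 10000010001011
----------------
  11111110110111

Answer: 11111110110111 (16311)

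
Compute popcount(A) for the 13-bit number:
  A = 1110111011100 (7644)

1110111011100
1-bits at positions (from bit 0 = LSB): 2, 3, 4, 6, 7, 8, 10, 11, 12
Count = 9

Answer: 9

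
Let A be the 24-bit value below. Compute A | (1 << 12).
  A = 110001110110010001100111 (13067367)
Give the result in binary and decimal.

Mask = 1 << 12 = 000000000001000000000000
Bit 12 of A is 0, so OR-ing with the mask flips it to 1.
  110001110110010001100111
| 000000000001000000000000
--------------------------
  110001110111010001100111

Answer: 110001110111010001100111 (13071463)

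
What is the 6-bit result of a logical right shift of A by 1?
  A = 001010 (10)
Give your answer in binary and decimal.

Logical shift right by 1: drop the bottom 1 bit(s), prepend 1 zero(s) on the left.
  001010  ->  keep [00101], discard [0], prepend 0
= 000101

Answer: 000101 (5)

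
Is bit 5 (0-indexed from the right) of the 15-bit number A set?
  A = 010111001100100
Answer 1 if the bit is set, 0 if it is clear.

Bit 5 is the 6th from the right.
  010111001100100
           ^
That bit is 1.

Answer: 1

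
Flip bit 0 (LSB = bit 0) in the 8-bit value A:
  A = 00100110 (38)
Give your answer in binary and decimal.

Mask = 1 << 0 = 00000001
Bit 0 of A is 0; XOR with the mask flips it to 1.
  00100110
^ 00000001
----------
  00100111

Answer: 00100111 (39)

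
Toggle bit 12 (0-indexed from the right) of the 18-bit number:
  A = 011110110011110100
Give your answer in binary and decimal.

Mask = 1 << 12 = 000001000000000000
Bit 12 of A is 0; XOR with the mask flips it to 1.
  011110110011110100
^ 000001000000000000
--------------------
  011111110011110100

Answer: 011111110011110100 (130292)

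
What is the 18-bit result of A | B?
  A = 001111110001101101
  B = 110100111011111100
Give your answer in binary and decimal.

Apply | to each column (1 where either bit is 1):
  001111110001101101
| 110100111011111100
--------------------
  111111111011111101

Answer: 111111111011111101 (261885)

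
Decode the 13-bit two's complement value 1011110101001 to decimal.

MSB is 1, so the value is negative. Find the magnitude:
1. Invert bits:  0100001010110
2. Add 1:        0100001010111  = 2135
3. Apply sign:   -2135

Answer: -2135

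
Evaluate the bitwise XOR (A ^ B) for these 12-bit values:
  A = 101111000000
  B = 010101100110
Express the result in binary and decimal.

Apply ^ to each column (1 where bits differ):
  101111000000
^ 010101100110
--------------
  111010100110

Answer: 111010100110 (3750)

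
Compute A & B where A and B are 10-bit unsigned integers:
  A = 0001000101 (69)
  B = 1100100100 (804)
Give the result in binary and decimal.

Apply & to each column (1 only where both bits are 1):
  0001000101
& 1100100100
------------
  0000000100

Answer: 0000000100 (4)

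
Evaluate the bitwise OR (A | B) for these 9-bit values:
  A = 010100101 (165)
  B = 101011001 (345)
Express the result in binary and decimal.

Apply | to each column (1 where either bit is 1):
  010100101
| 101011001
-----------
  111111101

Answer: 111111101 (509)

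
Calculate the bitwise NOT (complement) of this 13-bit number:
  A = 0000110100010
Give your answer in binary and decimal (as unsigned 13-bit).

Flip each bit (0->1, 1->0):
  0000110100010
  1111001011101

Answer: 1111001011101 (7773)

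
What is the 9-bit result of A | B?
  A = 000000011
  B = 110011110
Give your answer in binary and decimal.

Apply | to each column (1 where either bit is 1):
  000000011
| 110011110
-----------
  110011111

Answer: 110011111 (415)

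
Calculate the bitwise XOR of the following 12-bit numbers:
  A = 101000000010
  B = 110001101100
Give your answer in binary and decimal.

Apply ^ to each column (1 where bits differ):
  101000000010
^ 110001101100
--------------
  011001101110

Answer: 011001101110 (1646)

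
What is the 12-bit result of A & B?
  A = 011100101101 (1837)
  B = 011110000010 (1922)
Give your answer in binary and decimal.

Apply & to each column (1 only where both bits are 1):
  011100101101
& 011110000010
--------------
  011100000000

Answer: 011100000000 (1792)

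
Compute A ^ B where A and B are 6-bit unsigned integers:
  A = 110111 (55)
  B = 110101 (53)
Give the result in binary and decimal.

Apply ^ to each column (1 where bits differ):
  110111
^ 110101
--------
  000010

Answer: 000010 (2)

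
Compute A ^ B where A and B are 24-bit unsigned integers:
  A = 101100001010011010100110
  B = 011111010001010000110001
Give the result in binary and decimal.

Apply ^ to each column (1 where bits differ):
  101100001010011010100110
^ 011111010001010000110001
--------------------------
  110011011011001010010111

Answer: 110011011011001010010111 (13480599)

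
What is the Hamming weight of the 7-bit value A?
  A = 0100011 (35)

0100011
1-bits at positions (from bit 0 = LSB): 0, 1, 5
Count = 3

Answer: 3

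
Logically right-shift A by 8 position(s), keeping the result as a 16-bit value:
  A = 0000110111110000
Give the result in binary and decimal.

Logical shift right by 8: drop the bottom 8 bit(s), prepend 8 zero(s) on the left.
  0000110111110000  ->  keep [00001101], discard [11110000], prepend 00000000
= 0000000000001101

Answer: 0000000000001101 (13)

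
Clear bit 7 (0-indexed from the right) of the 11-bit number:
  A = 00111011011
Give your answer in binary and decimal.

Mask = ~(1 << 7) = 11101111111
Bit 7 of A is 1, so AND-ing with the mask clears it to 0.
  00111011011
& 11101111111
-------------
  00101011011

Answer: 00101011011 (347)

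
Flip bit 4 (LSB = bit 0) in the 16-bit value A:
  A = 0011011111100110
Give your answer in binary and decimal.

Mask = 1 << 4 = 0000000000010000
Bit 4 of A is 0; XOR with the mask flips it to 1.
  0011011111100110
^ 0000000000010000
------------------
  0011011111110110

Answer: 0011011111110110 (14326)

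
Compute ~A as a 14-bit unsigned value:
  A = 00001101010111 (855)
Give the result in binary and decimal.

Flip each bit (0->1, 1->0):
  00001101010111
  11110010101000

Answer: 11110010101000 (15528)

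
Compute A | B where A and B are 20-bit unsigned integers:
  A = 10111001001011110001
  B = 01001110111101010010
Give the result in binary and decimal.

Apply | to each column (1 where either bit is 1):
  10111001001011110001
| 01001110111101010010
----------------------
  11111111111111110011

Answer: 11111111111111110011 (1048563)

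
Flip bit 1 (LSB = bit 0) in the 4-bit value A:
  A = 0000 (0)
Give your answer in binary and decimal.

Mask = 1 << 1 = 0010
Bit 1 of A is 0; XOR with the mask flips it to 1.
  0000
^ 0010
------
  0010

Answer: 0010 (2)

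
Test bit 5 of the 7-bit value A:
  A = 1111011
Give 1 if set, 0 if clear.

Bit 5 is the 6th from the right.
  1111011
   ^
That bit is 1.

Answer: 1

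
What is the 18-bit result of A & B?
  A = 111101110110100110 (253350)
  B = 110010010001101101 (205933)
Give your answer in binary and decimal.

Apply & to each column (1 only where both bits are 1):
  111101110110100110
& 110010010001101101
--------------------
  110000010000100100

Answer: 110000010000100100 (197668)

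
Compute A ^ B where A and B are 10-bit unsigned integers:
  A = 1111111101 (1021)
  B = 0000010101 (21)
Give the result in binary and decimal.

Apply ^ to each column (1 where bits differ):
  1111111101
^ 0000010101
------------
  1111101000

Answer: 1111101000 (1000)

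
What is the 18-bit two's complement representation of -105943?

1. Binary of +105943:  011001110111010111
2. Invert bits:     100110001000101000
3. Add 1:           100110001000101001

Answer: 100110001000101001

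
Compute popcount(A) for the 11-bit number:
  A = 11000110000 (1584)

11000110000
1-bits at positions (from bit 0 = LSB): 4, 5, 9, 10
Count = 4

Answer: 4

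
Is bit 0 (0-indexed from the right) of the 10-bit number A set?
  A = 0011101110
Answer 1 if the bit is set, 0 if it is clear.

Bit 0 is the 1st from the right.
  0011101110
           ^
That bit is 0.

Answer: 0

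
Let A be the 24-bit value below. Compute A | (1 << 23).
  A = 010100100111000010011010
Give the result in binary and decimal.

Mask = 1 << 23 = 100000000000000000000000
Bit 23 of A is 0, so OR-ing with the mask flips it to 1.
  010100100111000010011010
| 100000000000000000000000
--------------------------
  110100100111000010011010

Answer: 110100100111000010011010 (13791386)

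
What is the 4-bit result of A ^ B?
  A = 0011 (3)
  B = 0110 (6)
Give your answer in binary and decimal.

Apply ^ to each column (1 where bits differ):
  0011
^ 0110
------
  0101

Answer: 0101 (5)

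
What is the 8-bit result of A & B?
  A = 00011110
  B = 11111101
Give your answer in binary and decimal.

Apply & to each column (1 only where both bits are 1):
  00011110
& 11111101
----------
  00011100

Answer: 00011100 (28)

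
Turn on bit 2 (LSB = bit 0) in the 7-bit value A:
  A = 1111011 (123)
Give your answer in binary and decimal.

Mask = 1 << 2 = 0000100
Bit 2 of A is 0, so OR-ing with the mask flips it to 1.
  1111011
| 0000100
---------
  1111111

Answer: 1111111 (127)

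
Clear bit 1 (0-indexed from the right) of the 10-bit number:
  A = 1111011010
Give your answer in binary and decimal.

Mask = ~(1 << 1) = 1111111101
Bit 1 of A is 1, so AND-ing with the mask clears it to 0.
  1111011010
& 1111111101
------------
  1111011000

Answer: 1111011000 (984)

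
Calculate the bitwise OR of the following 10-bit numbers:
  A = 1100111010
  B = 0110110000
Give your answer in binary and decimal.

Apply | to each column (1 where either bit is 1):
  1100111010
| 0110110000
------------
  1110111010

Answer: 1110111010 (954)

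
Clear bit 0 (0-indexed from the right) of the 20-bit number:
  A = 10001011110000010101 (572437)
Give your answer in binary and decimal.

Mask = ~(1 << 0) = 11111111111111111110
Bit 0 of A is 1, so AND-ing with the mask clears it to 0.
  10001011110000010101
& 11111111111111111110
----------------------
  10001011110000010100

Answer: 10001011110000010100 (572436)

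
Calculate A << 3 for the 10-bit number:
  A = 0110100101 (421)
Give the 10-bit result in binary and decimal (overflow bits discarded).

Shift left by 3: drop the top 3 bit(s), append 3 zero(s) on the right.
  0110100101  ->  discard [011], keep [0100101], append 000
= 0100101000

Answer: 0100101000 (296)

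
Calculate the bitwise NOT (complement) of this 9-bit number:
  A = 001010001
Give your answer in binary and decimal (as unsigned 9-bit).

Flip each bit (0->1, 1->0):
  001010001
  110101110

Answer: 110101110 (430)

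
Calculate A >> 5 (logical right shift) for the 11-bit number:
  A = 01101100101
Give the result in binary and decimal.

Logical shift right by 5: drop the bottom 5 bit(s), prepend 5 zero(s) on the left.
  01101100101  ->  keep [011011], discard [00101], prepend 00000
= 00000011011

Answer: 00000011011 (27)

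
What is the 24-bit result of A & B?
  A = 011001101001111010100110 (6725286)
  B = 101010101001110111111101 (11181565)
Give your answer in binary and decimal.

Apply & to each column (1 only where both bits are 1):
  011001101001111010100110
& 101010101001110111111101
--------------------------
  001000101001110010100100

Answer: 001000101001110010100100 (2268324)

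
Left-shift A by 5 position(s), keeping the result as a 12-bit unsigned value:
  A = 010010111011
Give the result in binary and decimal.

Shift left by 5: drop the top 5 bit(s), append 5 zero(s) on the right.
  010010111011  ->  discard [01001], keep [0111011], append 00000
= 011101100000

Answer: 011101100000 (1888)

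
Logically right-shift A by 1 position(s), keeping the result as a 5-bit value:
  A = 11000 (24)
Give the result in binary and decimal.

Logical shift right by 1: drop the bottom 1 bit(s), prepend 1 zero(s) on the left.
  11000  ->  keep [1100], discard [0], prepend 0
= 01100

Answer: 01100 (12)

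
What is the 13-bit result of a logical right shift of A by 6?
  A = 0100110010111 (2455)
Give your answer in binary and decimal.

Logical shift right by 6: drop the bottom 6 bit(s), prepend 6 zero(s) on the left.
  0100110010111  ->  keep [0100110], discard [010111], prepend 000000
= 0000000100110

Answer: 0000000100110 (38)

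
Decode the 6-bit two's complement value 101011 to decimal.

MSB is 1, so the value is negative. Find the magnitude:
1. Invert bits:  010100
2. Add 1:        010101  = 21
3. Apply sign:   -21

Answer: -21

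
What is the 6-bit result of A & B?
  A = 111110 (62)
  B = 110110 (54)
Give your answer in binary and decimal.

Apply & to each column (1 only where both bits are 1):
  111110
& 110110
--------
  110110

Answer: 110110 (54)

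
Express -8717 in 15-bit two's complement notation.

1. Binary of +8717:  010001000001101
2. Invert bits:     101110111110010
3. Add 1:           101110111110011

Answer: 101110111110011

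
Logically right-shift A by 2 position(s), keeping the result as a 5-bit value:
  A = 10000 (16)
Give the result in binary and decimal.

Logical shift right by 2: drop the bottom 2 bit(s), prepend 2 zero(s) on the left.
  10000  ->  keep [100], discard [00], prepend 00
= 00100

Answer: 00100 (4)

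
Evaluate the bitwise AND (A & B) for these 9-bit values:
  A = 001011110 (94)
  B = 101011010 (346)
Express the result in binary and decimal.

Apply & to each column (1 only where both bits are 1):
  001011110
& 101011010
-----------
  001011010

Answer: 001011010 (90)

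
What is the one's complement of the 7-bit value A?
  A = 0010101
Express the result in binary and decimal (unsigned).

Flip each bit (0->1, 1->0):
  0010101
  1101010

Answer: 1101010 (106)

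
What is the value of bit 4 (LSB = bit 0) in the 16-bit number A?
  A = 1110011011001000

Bit 4 is the 5th from the right.
  1110011011001000
             ^
That bit is 0.

Answer: 0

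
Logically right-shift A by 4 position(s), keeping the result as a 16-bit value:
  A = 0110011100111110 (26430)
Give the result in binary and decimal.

Logical shift right by 4: drop the bottom 4 bit(s), prepend 4 zero(s) on the left.
  0110011100111110  ->  keep [011001110011], discard [1110], prepend 0000
= 0000011001110011

Answer: 0000011001110011 (1651)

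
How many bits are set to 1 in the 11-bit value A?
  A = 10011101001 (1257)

10011101001
1-bits at positions (from bit 0 = LSB): 0, 3, 5, 6, 7, 10
Count = 6

Answer: 6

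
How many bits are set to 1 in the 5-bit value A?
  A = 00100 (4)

00100
1-bits at positions (from bit 0 = LSB): 2
Count = 1

Answer: 1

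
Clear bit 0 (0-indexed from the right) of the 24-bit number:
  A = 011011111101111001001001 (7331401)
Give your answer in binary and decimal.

Mask = ~(1 << 0) = 111111111111111111111110
Bit 0 of A is 1, so AND-ing with the mask clears it to 0.
  011011111101111001001001
& 111111111111111111111110
--------------------------
  011011111101111001001000

Answer: 011011111101111001001000 (7331400)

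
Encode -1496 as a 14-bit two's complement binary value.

1. Binary of +1496:  00010111011000
2. Invert bits:     11101000100111
3. Add 1:           11101000101000

Answer: 11101000101000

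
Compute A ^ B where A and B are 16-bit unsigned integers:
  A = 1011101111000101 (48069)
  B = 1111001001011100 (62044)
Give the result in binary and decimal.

Apply ^ to each column (1 where bits differ):
  1011101111000101
^ 1111001001011100
------------------
  0100100110011001

Answer: 0100100110011001 (18841)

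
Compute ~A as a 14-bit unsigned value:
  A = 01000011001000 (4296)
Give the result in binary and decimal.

Flip each bit (0->1, 1->0):
  01000011001000
  10111100110111

Answer: 10111100110111 (12087)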